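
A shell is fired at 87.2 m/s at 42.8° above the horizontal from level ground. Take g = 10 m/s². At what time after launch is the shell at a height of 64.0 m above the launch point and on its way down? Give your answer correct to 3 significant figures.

v_y0 = 87.2 sin 42.8° = 59.25 m/s.
Set y = v_y0 t − ½ g t² = 64.0: 5.000 t² − 59.25 t + 64.0 = 0.
t = [59.25 ± √(3511 − 1280)] / 10 = (59.25 ± 47.23) / 10, giving t = 1.20 s or t = 10.6 s.
On the way down corresponds to the larger root: t = 10.6 s.

10.6 s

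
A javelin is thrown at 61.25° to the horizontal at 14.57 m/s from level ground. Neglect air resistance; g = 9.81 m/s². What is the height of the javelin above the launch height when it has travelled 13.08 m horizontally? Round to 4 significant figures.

6.755 m

v_x = 14.57 cos 61.25° = 7.0080 m/s, v_y0 = 14.57 sin 61.25° = 12.774 m/s.
Time to reach x = 13.08 m: t = x / v_x = 13.08 / 7.0080 = 1.8664 s.
y = v_y0 t − ½ g t² = 12.774×1.8664 − 4.905×1.8664² = 6.755 m.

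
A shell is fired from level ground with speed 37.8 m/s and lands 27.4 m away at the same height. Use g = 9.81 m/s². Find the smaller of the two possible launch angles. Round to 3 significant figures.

5.42°

Level-ground range: R = v₀² sin(2θ)/g ⇒ sin 2θ = R g / v₀² = 27.4×9.81/37.8² = 0.1881.
2θ = arcsin(0.1881) = 10.84° or 180° − 10.84° = 169.16°.
So θ = 5.42° or θ = 84.6°.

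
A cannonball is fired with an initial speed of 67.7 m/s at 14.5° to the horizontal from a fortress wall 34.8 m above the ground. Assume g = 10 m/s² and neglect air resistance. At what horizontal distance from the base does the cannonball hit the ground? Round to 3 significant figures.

Components: v_x = 67.7 cos 14.5° = 65.54 m/s, v_y = 67.7 sin 14.5° = 16.95 m/s.
Vertical: 0 = 34.8 + 16.95 t − ½(10) t² ⇒ 5.000 t² − 16.95 t − 34.8 = 0.
t = [16.95 + √(287.3 + 696.0)] / 10.00 = 4.831 s.
Horizontal: R = v_x · t = 65.54 × 4.831 = 317 m.

317 m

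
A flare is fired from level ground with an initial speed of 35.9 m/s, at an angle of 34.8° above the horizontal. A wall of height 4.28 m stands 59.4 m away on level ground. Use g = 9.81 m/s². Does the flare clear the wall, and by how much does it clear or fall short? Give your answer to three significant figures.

Yes — it clears the wall by 17.1 m.

v_x = 35.9 cos 34.8° = 29.48 m/s; v_y0 = 35.9 sin 34.8° = 20.49 m/s.
Time to reach the wall: t = 59.4 / 29.48 = 2.015 s.
Height at that point: y = 20.49×2.015 − 4.905×2.015² = 21.37 m.
That is 21.37 − 4.28 = 17.1 m above the top of the wall, so the flare clears it.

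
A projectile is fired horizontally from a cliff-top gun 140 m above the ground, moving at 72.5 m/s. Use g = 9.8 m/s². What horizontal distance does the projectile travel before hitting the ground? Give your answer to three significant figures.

388 m

Initial vertical velocity is zero, so the fall time comes from h = ½ g t²: t = √(2 × 140 / 9.8) = 5.345 s.
Horizontal motion is uniform at 72.5 m/s, so x = 72.5 × 5.345 = 388 m.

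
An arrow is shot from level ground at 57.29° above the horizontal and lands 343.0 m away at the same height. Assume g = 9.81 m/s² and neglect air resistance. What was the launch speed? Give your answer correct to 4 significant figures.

60.83 m/s

On level ground, R = v₀² sin(2θ) / g, so v₀ = √(R g / sin 2θ).
sin(2 × 57.29°) = 0.9094.
v₀ = √(343.0 × 9.81 / 0.9094) = √3700.1 = 60.83 m/s.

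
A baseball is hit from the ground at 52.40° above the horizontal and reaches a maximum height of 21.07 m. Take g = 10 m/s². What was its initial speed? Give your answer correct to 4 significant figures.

At maximum height v_y = 0, so (v₀ sin θ)² = 2 g H.
v₀ sin 52.40° = √(2 × 10 × 21.07) = 20.528 m/s.
v₀ = 20.528 / sin 52.40° = 20.528 / 0.7923 = 25.91 m/s.

25.91 m/s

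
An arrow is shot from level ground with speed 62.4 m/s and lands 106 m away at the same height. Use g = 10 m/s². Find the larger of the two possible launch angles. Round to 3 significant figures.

82.1°

Level-ground range: R = v₀² sin(2θ)/g ⇒ sin 2θ = R g / v₀² = 106×10/62.4² = 0.2722.
2θ = arcsin(0.2722) = 15.80° or 180° − 15.80° = 164.20°.
So θ = 7.90° or θ = 82.1°.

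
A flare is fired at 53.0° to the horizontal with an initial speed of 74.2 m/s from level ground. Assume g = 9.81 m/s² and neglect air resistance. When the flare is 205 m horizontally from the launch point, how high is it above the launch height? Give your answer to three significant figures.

v_x = 74.2 cos 53.0° = 44.65 m/s, v_y0 = 74.2 sin 53.0° = 59.26 m/s.
Time to reach x = 205 m: t = x / v_x = 205 / 44.65 = 4.591 s.
y = v_y0 t − ½ g t² = 59.26×4.591 − 4.905×4.591² = 169 m.

169 m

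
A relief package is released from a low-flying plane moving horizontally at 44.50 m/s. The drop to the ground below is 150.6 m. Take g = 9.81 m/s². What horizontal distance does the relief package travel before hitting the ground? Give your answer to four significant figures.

246.6 m

Initial vertical velocity is zero, so the fall time comes from h = ½ g t²: t = √(2 × 150.6 / 9.81) = 5.5411 s.
Horizontal motion is uniform at 44.50 m/s, so x = 44.50 × 5.5411 = 246.6 m.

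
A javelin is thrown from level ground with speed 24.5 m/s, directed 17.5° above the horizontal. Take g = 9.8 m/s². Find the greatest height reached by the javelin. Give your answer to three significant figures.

Vertical component of launch velocity: v_y = 24.5 sin 17.5° = 7.367 m/s.
At the highest point the vertical velocity is zero, so v_y² = 2 g h_max.
h_max = (7.367)² / (2 × 9.8) = 54.27 / 19.60 = 2.77 m.

2.77 m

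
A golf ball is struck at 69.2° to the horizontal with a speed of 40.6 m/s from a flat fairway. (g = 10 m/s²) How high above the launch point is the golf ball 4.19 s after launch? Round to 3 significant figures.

v_y0 = 40.6 sin 69.2° = 37.95 m/s.
y(t) = v_y0 t − ½ g t² = 37.95×4.19 − 5.000×4.19² = 71.2 m.

71.2 m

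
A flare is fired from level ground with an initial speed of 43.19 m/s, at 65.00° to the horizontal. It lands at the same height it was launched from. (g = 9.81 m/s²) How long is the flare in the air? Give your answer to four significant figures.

Vertical component: v_y = 43.19 sin 65.00° = 39.143 m/s.
For a projectile landing at launch height, time of flight is t = 2 v_y / g = 2 × 39.143 / 9.81 = 7.980 s.

7.980 s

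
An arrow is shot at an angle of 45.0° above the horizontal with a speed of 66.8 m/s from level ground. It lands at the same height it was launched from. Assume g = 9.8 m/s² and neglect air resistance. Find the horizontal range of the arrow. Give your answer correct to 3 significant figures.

455 m

For level ground, R = v₀² sin(2θ) / g.
sin(2 × 45.0°) = sin 90.00° = 1.000.
R = (66.8)² × 1.000 / 9.8 = 455 m.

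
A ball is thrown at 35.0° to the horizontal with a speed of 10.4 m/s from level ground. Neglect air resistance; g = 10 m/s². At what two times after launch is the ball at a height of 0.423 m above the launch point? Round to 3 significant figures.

0.0757 s and 1.12 s

v_y0 = 10.4 sin 35.0° = 5.965 m/s.
Set y = v_y0 t − ½ g t² = 0.423: 5.000 t² − 5.965 t + 0.423 = 0.
t = [5.965 ± √(35.58 − 8.460)] / 10 = (5.965 ± 5.208) / 10, giving t = 0.0757 s or t = 1.12 s.
So the ball is at 0.423 m at t = 0.0757 s (rising) and t = 1.12 s (falling).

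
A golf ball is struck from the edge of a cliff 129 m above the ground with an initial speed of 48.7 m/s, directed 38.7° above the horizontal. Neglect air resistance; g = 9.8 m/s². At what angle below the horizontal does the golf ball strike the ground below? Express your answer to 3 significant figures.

v_x = 48.7 cos 38.7° = 38.01 m/s.
At impact |v_y| = √(v_y0² + 2 g h) = √(30.45² + 2×9.8×129) = 58.78 m/s.
Angle below horizontal = arctan(|v_y| / v_x) = arctan(58.78 / 38.01) = 57.1°.

57.1°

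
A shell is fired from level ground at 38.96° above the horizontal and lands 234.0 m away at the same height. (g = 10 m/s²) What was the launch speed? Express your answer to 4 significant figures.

48.92 m/s

On level ground, R = v₀² sin(2θ) / g, so v₀ = √(R g / sin 2θ).
sin(2 × 38.96°) = 0.9779.
v₀ = √(234.0 × 10 / 0.9779) = √2392.9 = 48.92 m/s.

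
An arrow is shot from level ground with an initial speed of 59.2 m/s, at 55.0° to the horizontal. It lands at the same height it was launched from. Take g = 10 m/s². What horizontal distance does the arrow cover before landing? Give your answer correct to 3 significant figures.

329 m

For level ground, R = v₀² sin(2θ) / g.
sin(2 × 55.0°) = sin 110.0° = 0.9397.
R = (59.2)² × 0.9397 / 10 = 329 m.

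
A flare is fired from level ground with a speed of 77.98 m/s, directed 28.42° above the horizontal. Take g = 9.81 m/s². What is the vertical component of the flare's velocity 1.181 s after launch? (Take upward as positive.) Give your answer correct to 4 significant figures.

Initial vertical component: v_y0 = 77.98 sin 28.42° = 37.113 m/s.
v_y(t) = v_y0 − g t = 37.113 − 9.81 × 1.181 = 25.53 m/s.

25.53 m/s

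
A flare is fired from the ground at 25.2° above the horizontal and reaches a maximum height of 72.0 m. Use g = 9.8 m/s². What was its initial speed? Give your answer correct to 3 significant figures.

88.2 m/s

At maximum height v_y = 0, so (v₀ sin θ)² = 2 g H.
v₀ sin 25.2° = √(2 × 9.8 × 72.0) = 37.57 m/s.
v₀ = 37.57 / sin 25.2° = 37.57 / 0.4258 = 88.2 m/s.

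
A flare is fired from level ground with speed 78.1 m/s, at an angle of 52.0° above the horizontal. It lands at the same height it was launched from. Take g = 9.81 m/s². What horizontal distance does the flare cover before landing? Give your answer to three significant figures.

For level ground, R = v₀² sin(2θ) / g.
sin(2 × 52.0°) = sin 104.0° = 0.9703.
R = (78.1)² × 0.9703 / 9.81 = 603 m.

603 m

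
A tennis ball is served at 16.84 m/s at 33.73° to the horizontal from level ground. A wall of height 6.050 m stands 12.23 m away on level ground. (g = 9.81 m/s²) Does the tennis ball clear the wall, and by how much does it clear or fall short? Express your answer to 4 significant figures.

v_x = 16.84 cos 33.73° = 14.005 m/s; v_y0 = 16.84 sin 33.73° = 9.3509 m/s.
Time to reach the wall: t = 12.23 / 14.005 = 0.87326 s.
Height at that point: y = 9.3509×0.87326 − 4.905×0.87326² = 4.4253 m.
That is 6.050 − 4.4253 = 1.625 m below the top of the wall, so the tennis ball does not clear it.

No — it falls 1.625 m short of clearing the wall.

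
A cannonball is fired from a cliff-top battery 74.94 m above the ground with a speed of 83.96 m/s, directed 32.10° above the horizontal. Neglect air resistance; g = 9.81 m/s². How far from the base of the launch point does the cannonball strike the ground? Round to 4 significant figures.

Components: v_x = 83.96 cos 32.10° = 71.124 m/s, v_y = 83.96 sin 32.10° = 44.616 m/s.
Vertical: 0 = 74.94 + 44.616 t − ½(9.81) t² ⇒ 4.905 t² − 44.616 t − 74.94 = 0.
t = [44.616 + √(1990.6 + 1470.3)] / 9.810 = 10.545 s.
Horizontal: R = v_x · t = 71.124 × 10.545 = 750.0 m.

750.0 m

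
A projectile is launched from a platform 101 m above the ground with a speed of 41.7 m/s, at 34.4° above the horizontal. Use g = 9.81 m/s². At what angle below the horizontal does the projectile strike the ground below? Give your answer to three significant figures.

55.7°

v_x = 41.7 cos 34.4° = 34.41 m/s.
At impact |v_y| = √(v_y0² + 2 g h) = √(23.56² + 2×9.81×101) = 50.37 m/s.
Angle below horizontal = arctan(|v_y| / v_x) = arctan(50.37 / 34.41) = 55.7°.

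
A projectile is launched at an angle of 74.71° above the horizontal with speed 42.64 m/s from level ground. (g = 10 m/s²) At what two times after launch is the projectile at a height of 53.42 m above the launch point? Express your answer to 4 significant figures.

1.616 s and 6.610 s

v_y0 = 42.64 sin 74.71° = 41.131 m/s.
Set y = v_y0 t − ½ g t² = 53.42: 5.000 t² − 41.131 t + 53.42 = 0.
t = [41.131 ± √(1691.8 − 1068.4)] / 10 = (41.131 ± 24.968) / 10, giving t = 1.616 s or t = 6.610 s.
So the projectile is at 53.42 m at t = 1.616 s (rising) and t = 6.610 s (falling).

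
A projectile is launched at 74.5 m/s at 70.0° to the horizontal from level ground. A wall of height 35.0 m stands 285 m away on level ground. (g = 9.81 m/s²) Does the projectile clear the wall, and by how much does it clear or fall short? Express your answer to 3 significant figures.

v_x = 74.5 cos 70.0° = 25.48 m/s; v_y0 = 74.5 sin 70.0° = 70.01 m/s.
Time to reach the wall: t = 285 / 25.48 = 11.19 s.
Height at that point: y = 70.01×11.19 − 4.905×11.19² = 169.2 m.
That is 169.2 − 35.0 = 134 m above the top of the wall, so the projectile clears it.

Yes — it clears the wall by 134 m.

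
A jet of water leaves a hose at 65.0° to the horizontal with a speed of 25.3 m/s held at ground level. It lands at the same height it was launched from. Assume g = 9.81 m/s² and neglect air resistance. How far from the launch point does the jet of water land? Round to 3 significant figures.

50.0 m

Components: v_x = 25.3 cos 65.0° = 10.69 m/s, v_y = 25.3 sin 65.0° = 22.93 m/s.
Time of flight (same landing height): t = 2 v_y / g = 2 × 22.93 / 9.81 = 4.675 s.
Range: R = v_x · t = 10.69 × 4.675 = 50.0 m.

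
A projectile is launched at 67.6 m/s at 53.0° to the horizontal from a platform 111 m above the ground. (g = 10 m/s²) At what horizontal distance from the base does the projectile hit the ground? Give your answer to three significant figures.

Components: v_x = 67.6 cos 53.0° = 40.68 m/s, v_y = 67.6 sin 53.0° = 53.99 m/s.
Vertical: 0 = 111 + 53.99 t − ½(10) t² ⇒ 5.000 t² − 53.99 t − 111 = 0.
t = [53.99 + √(2915 + 2220)] / 10.00 = 12.56 s.
Horizontal: R = v_x · t = 40.68 × 12.56 = 511 m.

511 m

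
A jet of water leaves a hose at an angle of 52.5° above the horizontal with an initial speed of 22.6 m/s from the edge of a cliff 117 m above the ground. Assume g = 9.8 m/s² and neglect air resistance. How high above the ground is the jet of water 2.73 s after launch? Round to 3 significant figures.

129 m

v_y0 = 22.6 sin 52.5° = 17.93 m/s.
y(t) = 117 + v_y0 t − ½ g t² = 117 + 17.93×2.73 − ½×9.8×2.73² = 129 m.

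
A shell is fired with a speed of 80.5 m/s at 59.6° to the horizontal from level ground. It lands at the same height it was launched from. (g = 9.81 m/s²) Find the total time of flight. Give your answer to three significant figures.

Vertical component: v_y = 80.5 sin 59.6° = 69.43 m/s.
For a projectile landing at launch height, time of flight is t = 2 v_y / g = 2 × 69.43 / 9.81 = 14.2 s.

14.2 s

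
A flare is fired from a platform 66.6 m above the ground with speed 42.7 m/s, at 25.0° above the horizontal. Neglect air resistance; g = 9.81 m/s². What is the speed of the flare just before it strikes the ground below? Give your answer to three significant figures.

55.9 m/s

v_x = 42.7 cos 25.0° = 38.70 m/s is unchanged throughout.
For the vertical component, v_y² = v_y0² + 2 g h = (18.05)² + 2×9.81×66.6 = 1632, so |v_y| = 40.40 m/s.
Impact speed = √(v_x² + v_y²) = √(1498 + 1632) = 55.9 m/s.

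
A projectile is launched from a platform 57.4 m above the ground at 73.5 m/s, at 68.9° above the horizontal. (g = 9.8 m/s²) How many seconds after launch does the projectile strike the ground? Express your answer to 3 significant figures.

14.8 s

Vertical component: v_y = 73.5 sin 68.9° = 68.57 m/s.
Taking up as positive with launch at y = 57.4 m, landing at y = 0: 0 = 57.4 + 68.57 t − ½(9.8) t².
Solving 4.900 t² − 68.57 t − 57.4 = 0 gives t = [68.57 + √(68.57² + 4·4.900·57.4)] / 9.800 = 14.8 s.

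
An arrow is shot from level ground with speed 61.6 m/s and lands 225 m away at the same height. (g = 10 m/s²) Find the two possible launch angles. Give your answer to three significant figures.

18.2° and 71.8°

Level-ground range: R = v₀² sin(2θ)/g ⇒ sin 2θ = R g / v₀² = 225×10/61.6² = 0.5930.
2θ = arcsin(0.5930) = 36.37° or 180° − 36.37° = 143.63°.
So θ = 18.2° or θ = 71.8°.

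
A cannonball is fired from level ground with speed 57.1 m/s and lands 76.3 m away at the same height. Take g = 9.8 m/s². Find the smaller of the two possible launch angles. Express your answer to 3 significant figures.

6.63°

Level-ground range: R = v₀² sin(2θ)/g ⇒ sin 2θ = R g / v₀² = 76.3×9.8/57.1² = 0.2293.
2θ = arcsin(0.2293) = 13.26° or 180° − 13.26° = 166.74°.
So θ = 6.63° or θ = 83.4°.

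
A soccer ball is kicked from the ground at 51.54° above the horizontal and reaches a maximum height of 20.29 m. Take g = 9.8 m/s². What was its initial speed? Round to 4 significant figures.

At maximum height v_y = 0, so (v₀ sin θ)² = 2 g H.
v₀ sin 51.54° = √(2 × 9.8 × 20.29) = 19.942 m/s.
v₀ = 19.942 / sin 51.54° = 19.942 / 0.7830 = 25.47 m/s.

25.47 m/s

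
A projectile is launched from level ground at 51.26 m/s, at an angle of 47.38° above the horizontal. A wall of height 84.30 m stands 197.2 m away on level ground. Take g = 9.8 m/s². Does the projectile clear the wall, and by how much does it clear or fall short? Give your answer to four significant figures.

v_x = 51.26 cos 47.38° = 34.710 m/s; v_y0 = 51.26 sin 47.38° = 37.720 m/s.
Time to reach the wall: t = 197.2 / 34.710 = 5.6814 s.
Height at that point: y = 37.720×5.6814 − 4.900×5.6814² = 56.139 m.
That is 84.30 − 56.139 = 28.16 m below the top of the wall, so the projectile does not clear it.

No — it falls 28.16 m short of clearing the wall.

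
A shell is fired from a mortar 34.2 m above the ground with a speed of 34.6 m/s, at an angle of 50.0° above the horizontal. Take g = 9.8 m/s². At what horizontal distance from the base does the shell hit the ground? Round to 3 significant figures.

Components: v_x = 34.6 cos 50.0° = 22.24 m/s, v_y = 34.6 sin 50.0° = 26.51 m/s.
Vertical: 0 = 34.2 + 26.51 t − ½(9.8) t² ⇒ 4.900 t² − 26.51 t − 34.2 = 0.
t = [26.51 + √(702.8 + 670.3)] / 9.800 = 6.486 s.
Horizontal: R = v_x · t = 22.24 × 6.486 = 144 m.

144 m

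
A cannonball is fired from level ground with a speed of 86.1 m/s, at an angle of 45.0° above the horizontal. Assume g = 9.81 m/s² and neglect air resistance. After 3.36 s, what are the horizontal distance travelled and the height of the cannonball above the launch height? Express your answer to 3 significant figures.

v_x = 86.1 cos 45.0° = 60.88 m/s; v_y0 = 86.1 sin 45.0° = 60.88 m/s.
x = v_x t = 60.88 × 3.36 = 205 m.
y = v_y0 t − ½ g t² = 60.88×3.36 − 4.905×3.36² = 149 m.

x = 205 m, y = 149 m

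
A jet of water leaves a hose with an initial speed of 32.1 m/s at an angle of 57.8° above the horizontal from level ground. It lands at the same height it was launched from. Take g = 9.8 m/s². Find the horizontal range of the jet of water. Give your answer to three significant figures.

For level ground, R = v₀² sin(2θ) / g.
sin(2 × 57.8°) = sin 115.6° = 0.9018.
R = (32.1)² × 0.9018 / 9.8 = 94.8 m.

94.8 m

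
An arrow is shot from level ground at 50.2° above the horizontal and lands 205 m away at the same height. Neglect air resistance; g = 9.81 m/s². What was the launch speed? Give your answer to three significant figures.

45.2 m/s

On level ground, R = v₀² sin(2θ) / g, so v₀ = √(R g / sin 2θ).
sin(2 × 50.2°) = 0.9836.
v₀ = √(205 × 9.81 / 0.9836) = √2045 = 45.2 m/s.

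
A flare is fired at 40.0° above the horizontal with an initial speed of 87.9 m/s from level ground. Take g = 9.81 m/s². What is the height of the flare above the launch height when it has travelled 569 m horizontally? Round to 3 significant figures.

127 m

v_x = 87.9 cos 40.0° = 67.34 m/s, v_y0 = 87.9 sin 40.0° = 56.50 m/s.
Time to reach x = 569 m: t = x / v_x = 569 / 67.34 = 8.450 s.
y = v_y0 t − ½ g t² = 56.50×8.450 − 4.905×8.450² = 127 m.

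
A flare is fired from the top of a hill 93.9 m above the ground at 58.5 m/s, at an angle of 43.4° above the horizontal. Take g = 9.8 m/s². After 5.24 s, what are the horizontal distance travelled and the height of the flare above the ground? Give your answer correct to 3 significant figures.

v_x = 58.5 cos 43.4° = 42.50 m/s; v_y0 = 58.5 sin 43.4° = 40.19 m/s.
x = v_x t = 42.50 × 5.24 = 223 m.
y = 93.9 + v_y0 t − ½ g t² = 170 m.

x = 223 m, y = 170 m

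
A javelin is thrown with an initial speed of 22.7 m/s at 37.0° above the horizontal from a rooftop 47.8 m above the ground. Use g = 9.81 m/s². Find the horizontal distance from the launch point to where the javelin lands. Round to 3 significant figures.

Components: v_x = 22.7 cos 37.0° = 18.13 m/s, v_y = 22.7 sin 37.0° = 13.66 m/s.
Vertical: 0 = 47.8 + 13.66 t − ½(9.81) t² ⇒ 4.905 t² − 13.66 t − 47.8 = 0.
t = [13.66 + √(186.6 + 937.8)] / 9.810 = 4.811 s.
Horizontal: R = v_x · t = 18.13 × 4.811 = 87.2 m.

87.2 m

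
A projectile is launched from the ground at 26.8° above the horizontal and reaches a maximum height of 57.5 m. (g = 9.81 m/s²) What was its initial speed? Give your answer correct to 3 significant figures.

74.5 m/s

At maximum height v_y = 0, so (v₀ sin θ)² = 2 g H.
v₀ sin 26.8° = √(2 × 9.81 × 57.5) = 33.59 m/s.
v₀ = 33.59 / sin 26.8° = 33.59 / 0.4509 = 74.5 m/s.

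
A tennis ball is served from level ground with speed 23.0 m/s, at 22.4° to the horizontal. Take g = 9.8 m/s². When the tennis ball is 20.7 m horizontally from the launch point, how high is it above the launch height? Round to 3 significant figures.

3.89 m

v_x = 23.0 cos 22.4° = 21.26 m/s, v_y0 = 23.0 sin 22.4° = 8.765 m/s.
Time to reach x = 20.7 m: t = x / v_x = 20.7 / 21.26 = 0.9737 s.
y = v_y0 t − ½ g t² = 8.765×0.9737 − 4.900×0.9737² = 3.89 m.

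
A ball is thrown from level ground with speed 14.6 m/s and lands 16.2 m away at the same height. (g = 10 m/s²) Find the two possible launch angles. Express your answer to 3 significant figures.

Level-ground range: R = v₀² sin(2θ)/g ⇒ sin 2θ = R g / v₀² = 16.2×10/14.6² = 0.7600.
2θ = arcsin(0.7600) = 49.46° or 180° − 49.46° = 130.54°.
So θ = 24.7° or θ = 65.3°.

24.7° and 65.3°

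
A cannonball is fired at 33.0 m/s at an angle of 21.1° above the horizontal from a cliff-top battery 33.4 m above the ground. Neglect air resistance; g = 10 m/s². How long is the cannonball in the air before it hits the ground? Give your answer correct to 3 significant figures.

4.03 s

Vertical component: v_y = 33.0 sin 21.1° = 11.88 m/s.
Taking up as positive with launch at y = 33.4 m, landing at y = 0: 0 = 33.4 + 11.88 t − ½(10) t².
Solving 5.000 t² − 11.88 t − 33.4 = 0 gives t = [11.88 + √(11.88² + 4·5.000·33.4)] / 10.00 = 4.03 s.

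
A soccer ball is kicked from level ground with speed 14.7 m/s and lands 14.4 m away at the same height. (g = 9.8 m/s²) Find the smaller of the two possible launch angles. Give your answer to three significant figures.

20.4°

Level-ground range: R = v₀² sin(2θ)/g ⇒ sin 2θ = R g / v₀² = 14.4×9.8/14.7² = 0.6531.
2θ = arcsin(0.6531) = 40.78° or 180° − 40.78° = 139.22°.
So θ = 20.4° or θ = 69.6°.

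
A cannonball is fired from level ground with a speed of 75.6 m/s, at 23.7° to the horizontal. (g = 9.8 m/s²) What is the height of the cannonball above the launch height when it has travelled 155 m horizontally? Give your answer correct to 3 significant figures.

v_x = 75.6 cos 23.7° = 69.22 m/s, v_y0 = 75.6 sin 23.7° = 30.39 m/s.
Time to reach x = 155 m: t = x / v_x = 155 / 69.22 = 2.239 s.
y = v_y0 t − ½ g t² = 30.39×2.239 − 4.900×2.239² = 43.5 m.

43.5 m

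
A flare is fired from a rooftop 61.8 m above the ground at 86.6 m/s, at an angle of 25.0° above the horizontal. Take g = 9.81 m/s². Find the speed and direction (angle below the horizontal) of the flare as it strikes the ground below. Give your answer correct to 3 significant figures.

v_x = 86.6 cos 25.0° = 78.49 m/s (constant).
|v_y| at impact = √((36.60)² + 2×9.81×61.8) = 50.52 m/s.
Speed = √(78.49² + 50.52²) = 93.3 m/s; angle = arctan(50.52/78.49) = 32.8° below horizontal.

93.3 m/s at 32.8° below the horizontal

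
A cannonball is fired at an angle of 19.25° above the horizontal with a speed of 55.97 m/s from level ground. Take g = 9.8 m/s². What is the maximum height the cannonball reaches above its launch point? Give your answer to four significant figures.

Vertical component of launch velocity: v_y = 55.97 sin 19.25° = 18.453 m/s.
At the highest point the vertical velocity is zero, so v_y² = 2 g h_max.
h_max = (18.453)² / (2 × 9.8) = 340.51 / 19.60 = 17.37 m.

17.37 m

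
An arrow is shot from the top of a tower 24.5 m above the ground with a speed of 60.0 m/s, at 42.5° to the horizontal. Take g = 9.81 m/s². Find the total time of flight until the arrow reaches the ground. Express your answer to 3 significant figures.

Vertical component: v_y = 60.0 sin 42.5° = 40.54 m/s.
Taking up as positive with launch at y = 24.5 m, landing at y = 0: 0 = 24.5 + 40.54 t − ½(9.81) t².
Solving 4.905 t² − 40.54 t − 24.5 = 0 gives t = [40.54 + √(40.54² + 4·4.905·24.5)] / 9.810 = 8.83 s.

8.83 s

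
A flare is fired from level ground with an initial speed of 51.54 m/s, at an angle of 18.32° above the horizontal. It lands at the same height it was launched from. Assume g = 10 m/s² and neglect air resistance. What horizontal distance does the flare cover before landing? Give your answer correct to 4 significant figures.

For level ground, R = v₀² sin(2θ) / g.
sin(2 × 18.32°) = sin 36.640° = 0.5968.
R = (51.54)² × 0.5968 / 10 = 158.5 m.

158.5 m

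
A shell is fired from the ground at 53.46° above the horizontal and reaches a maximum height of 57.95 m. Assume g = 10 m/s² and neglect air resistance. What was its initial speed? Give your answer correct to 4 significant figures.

42.37 m/s

At maximum height v_y = 0, so (v₀ sin θ)² = 2 g H.
v₀ sin 53.46° = √(2 × 10 × 57.95) = 34.044 m/s.
v₀ = 34.044 / sin 53.46° = 34.044 / 0.8034 = 42.37 m/s.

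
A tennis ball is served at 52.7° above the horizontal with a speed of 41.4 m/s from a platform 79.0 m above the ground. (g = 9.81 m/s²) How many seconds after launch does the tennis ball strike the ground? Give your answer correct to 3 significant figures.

8.59 s

Vertical component: v_y = 41.4 sin 52.7° = 32.93 m/s.
Taking up as positive with launch at y = 79.0 m, landing at y = 0: 0 = 79.0 + 32.93 t − ½(9.81) t².
Solving 4.905 t² − 32.93 t − 79.0 = 0 gives t = [32.93 + √(32.93² + 4·4.905·79.0)] / 9.810 = 8.59 s.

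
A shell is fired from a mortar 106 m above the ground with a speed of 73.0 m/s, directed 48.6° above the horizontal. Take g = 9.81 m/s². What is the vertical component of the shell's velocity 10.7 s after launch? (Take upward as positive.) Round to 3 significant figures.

Initial vertical component: v_y0 = 73.0 sin 48.6° = 54.76 m/s.
v_y(t) = v_y0 − g t = 54.76 − 9.81 × 10.7 = -50.2 m/s.

-50.2 m/s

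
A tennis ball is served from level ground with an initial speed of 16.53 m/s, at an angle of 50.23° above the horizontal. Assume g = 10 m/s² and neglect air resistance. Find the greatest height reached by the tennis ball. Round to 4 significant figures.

8.071 m

Vertical component of launch velocity: v_y = 16.53 sin 50.23° = 12.705 m/s.
At the highest point the vertical velocity is zero, so v_y² = 2 g h_max.
h_max = (12.705)² / (2 × 10) = 161.42 / 20.00 = 8.071 m.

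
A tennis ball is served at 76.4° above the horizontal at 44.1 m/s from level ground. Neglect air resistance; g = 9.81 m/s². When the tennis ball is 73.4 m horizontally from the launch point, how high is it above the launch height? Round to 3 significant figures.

v_x = 44.1 cos 76.4° = 10.37 m/s, v_y0 = 44.1 sin 76.4° = 42.86 m/s.
Time to reach x = 73.4 m: t = x / v_x = 73.4 / 10.37 = 7.078 s.
y = v_y0 t − ½ g t² = 42.86×7.078 − 4.905×7.078² = 57.6 m.

57.6 m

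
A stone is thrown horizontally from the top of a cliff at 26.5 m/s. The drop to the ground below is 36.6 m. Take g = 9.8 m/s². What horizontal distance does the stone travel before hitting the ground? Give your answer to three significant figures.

Initial vertical velocity is zero, so the fall time comes from h = ½ g t²: t = √(2 × 36.6 / 9.8) = 2.733 s.
Horizontal motion is uniform at 26.5 m/s, so x = 26.5 × 2.733 = 72.4 m.

72.4 m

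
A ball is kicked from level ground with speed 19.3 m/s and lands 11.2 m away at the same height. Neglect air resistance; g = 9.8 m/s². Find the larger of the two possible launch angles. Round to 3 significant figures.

81.4°

Level-ground range: R = v₀² sin(2θ)/g ⇒ sin 2θ = R g / v₀² = 11.2×9.8/19.3² = 0.2947.
2θ = arcsin(0.2947) = 17.14° or 180° − 17.14° = 162.86°.
So θ = 8.57° or θ = 81.4°.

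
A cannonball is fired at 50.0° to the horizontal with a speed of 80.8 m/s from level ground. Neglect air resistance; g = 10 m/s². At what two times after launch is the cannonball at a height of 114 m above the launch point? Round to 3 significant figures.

v_y0 = 80.8 sin 50.0° = 61.90 m/s.
Set y = v_y0 t − ½ g t² = 114: 5.000 t² − 61.90 t + 114 = 0.
t = [61.90 ± √(3832 − 2280)] / 10 = (61.90 ± 39.40) / 10, giving t = 2.25 s or t = 10.1 s.
So the cannonball is at 114 m at t = 2.25 s (rising) and t = 10.1 s (falling).

2.25 s and 10.1 s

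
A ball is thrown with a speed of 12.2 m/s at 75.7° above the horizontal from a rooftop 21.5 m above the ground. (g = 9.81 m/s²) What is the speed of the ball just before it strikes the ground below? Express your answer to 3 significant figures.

23.9 m/s

v_x = 12.2 cos 75.7° = 3.013 m/s is unchanged throughout.
For the vertical component, v_y² = v_y0² + 2 g h = (11.82)² + 2×9.81×21.5 = 561.5, so |v_y| = 23.70 m/s.
Impact speed = √(v_x² + v_y²) = √(9.078 + 561.5) = 23.9 m/s.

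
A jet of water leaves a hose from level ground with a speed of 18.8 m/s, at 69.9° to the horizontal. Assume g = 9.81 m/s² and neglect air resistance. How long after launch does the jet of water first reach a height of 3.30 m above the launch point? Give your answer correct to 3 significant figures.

v_y0 = 18.8 sin 69.9° = 17.65 m/s.
Set y = v_y0 t − ½ g t² = 3.30: 4.905 t² − 17.65 t + 3.30 = 0.
t = [17.65 ± √(311.5 − 64.75)] / 9.81 = (17.65 ± 15.71) / 9.81, giving t = 0.198 s or t = 3.40 s.
The jet of water is on the way up at the first time, so t = 0.198 s.

0.198 s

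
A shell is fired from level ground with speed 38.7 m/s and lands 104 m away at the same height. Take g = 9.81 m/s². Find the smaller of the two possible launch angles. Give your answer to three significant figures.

21.5°

Level-ground range: R = v₀² sin(2θ)/g ⇒ sin 2θ = R g / v₀² = 104×9.81/38.7² = 0.6812.
2θ = arcsin(0.6812) = 42.94° or 180° − 42.94° = 137.06°.
So θ = 21.5° or θ = 68.5°.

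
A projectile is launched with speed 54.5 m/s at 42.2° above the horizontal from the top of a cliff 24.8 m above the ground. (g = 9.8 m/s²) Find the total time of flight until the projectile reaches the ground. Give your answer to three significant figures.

Vertical component: v_y = 54.5 sin 42.2° = 36.61 m/s.
Taking up as positive with launch at y = 24.8 m, landing at y = 0: 0 = 24.8 + 36.61 t − ½(9.8) t².
Solving 4.900 t² − 36.61 t − 24.8 = 0 gives t = [36.61 + √(36.61² + 4·4.900·24.8)] / 9.800 = 8.10 s.

8.10 s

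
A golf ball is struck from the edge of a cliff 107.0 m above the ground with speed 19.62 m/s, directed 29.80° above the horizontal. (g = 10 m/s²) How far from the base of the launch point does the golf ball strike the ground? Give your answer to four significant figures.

97.09 m

Components: v_x = 19.62 cos 29.80° = 17.026 m/s, v_y = 19.62 sin 29.80° = 9.7506 m/s.
Vertical: 0 = 107.0 + 9.7506 t − ½(10) t² ⇒ 5.000 t² − 9.7506 t − 107.0 = 0.
t = [9.7506 + √(95.074 + 2140.0)] / 10.00 = 5.7027 s.
Horizontal: R = v_x · t = 17.026 × 5.7027 = 97.09 m.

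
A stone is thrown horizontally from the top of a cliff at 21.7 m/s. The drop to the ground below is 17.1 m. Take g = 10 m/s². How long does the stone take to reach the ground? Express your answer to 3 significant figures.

The horizontal speed doesn't affect the fall. With v_y0 = 0, h = ½ g t².
t = √(2 × 17.1 / 10) = √3.420 = 1.85 s.

1.85 s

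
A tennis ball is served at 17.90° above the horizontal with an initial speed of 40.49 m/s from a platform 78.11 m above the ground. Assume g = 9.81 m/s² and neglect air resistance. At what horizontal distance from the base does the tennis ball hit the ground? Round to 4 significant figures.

210.2 m

Components: v_x = 40.49 cos 17.90° = 38.530 m/s, v_y = 40.49 sin 17.90° = 12.445 m/s.
Vertical: 0 = 78.11 + 12.445 t − ½(9.81) t² ⇒ 4.905 t² − 12.445 t − 78.11 = 0.
t = [12.445 + √(154.88 + 1532.5)] / 9.810 = 5.4559 s.
Horizontal: R = v_x · t = 38.530 × 5.4559 = 210.2 m.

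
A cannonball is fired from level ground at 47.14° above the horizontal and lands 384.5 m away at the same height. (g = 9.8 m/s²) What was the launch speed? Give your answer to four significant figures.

On level ground, R = v₀² sin(2θ) / g, so v₀ = √(R g / sin 2θ).
sin(2 × 47.14°) = 0.9972.
v₀ = √(384.5 × 9.8 / 0.9972) = √3778.7 = 61.47 m/s.

61.47 m/s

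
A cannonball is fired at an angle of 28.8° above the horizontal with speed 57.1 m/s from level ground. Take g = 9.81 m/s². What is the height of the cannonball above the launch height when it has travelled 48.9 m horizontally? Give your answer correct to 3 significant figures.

22.2 m

v_x = 57.1 cos 28.8° = 50.04 m/s, v_y0 = 57.1 sin 28.8° = 27.51 m/s.
Time to reach x = 48.9 m: t = x / v_x = 48.9 / 50.04 = 0.9772 s.
y = v_y0 t − ½ g t² = 27.51×0.9772 − 4.905×0.9772² = 22.2 m.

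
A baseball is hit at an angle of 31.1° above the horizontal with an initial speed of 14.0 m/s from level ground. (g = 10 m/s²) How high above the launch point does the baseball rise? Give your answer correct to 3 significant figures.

Vertical component of launch velocity: v_y = 14.0 sin 31.1° = 7.231 m/s.
At the highest point the vertical velocity is zero, so v_y² = 2 g h_max.
h_max = (7.231)² / (2 × 10) = 52.29 / 20.00 = 2.61 m.

2.61 m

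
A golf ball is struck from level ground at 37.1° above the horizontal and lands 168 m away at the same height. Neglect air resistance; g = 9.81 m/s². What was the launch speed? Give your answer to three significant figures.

41.4 m/s

On level ground, R = v₀² sin(2θ) / g, so v₀ = √(R g / sin 2θ).
sin(2 × 37.1°) = 0.9622.
v₀ = √(168 × 9.81 / 0.9622) = √1713 = 41.4 m/s.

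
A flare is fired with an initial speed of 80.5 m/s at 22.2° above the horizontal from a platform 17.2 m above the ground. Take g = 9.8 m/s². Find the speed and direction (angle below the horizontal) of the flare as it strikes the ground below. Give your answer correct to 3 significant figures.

82.6 m/s at 25.5° below the horizontal

v_x = 80.5 cos 22.2° = 74.53 m/s (constant).
|v_y| at impact = √((30.42)² + 2×9.8×17.2) = 35.53 m/s.
Speed = √(74.53² + 35.53²) = 82.6 m/s; angle = arctan(35.53/74.53) = 25.5° below horizontal.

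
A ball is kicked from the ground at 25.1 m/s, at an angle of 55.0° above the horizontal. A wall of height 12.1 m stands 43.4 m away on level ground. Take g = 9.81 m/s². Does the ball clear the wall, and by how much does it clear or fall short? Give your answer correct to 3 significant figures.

v_x = 25.1 cos 55.0° = 14.40 m/s; v_y0 = 25.1 sin 55.0° = 20.56 m/s.
Time to reach the wall: t = 43.4 / 14.40 = 3.014 s.
Height at that point: y = 20.56×3.014 − 4.905×3.014² = 17.41 m.
That is 17.41 − 12.1 = 5.31 m above the top of the wall, so the ball clears it.

Yes — it clears the wall by 5.31 m.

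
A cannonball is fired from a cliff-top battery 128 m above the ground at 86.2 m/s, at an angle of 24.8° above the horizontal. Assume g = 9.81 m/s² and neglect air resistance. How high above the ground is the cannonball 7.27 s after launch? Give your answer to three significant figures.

v_y0 = 86.2 sin 24.8° = 36.16 m/s.
y(t) = 128 + v_y0 t − ½ g t² = 128 + 36.16×7.27 − ½×9.81×7.27² = 132 m.

132 m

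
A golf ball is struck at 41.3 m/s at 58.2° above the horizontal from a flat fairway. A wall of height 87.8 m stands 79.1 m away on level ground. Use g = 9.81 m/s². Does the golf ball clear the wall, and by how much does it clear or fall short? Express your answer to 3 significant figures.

No — it falls 25.0 m short of clearing the wall.

v_x = 41.3 cos 58.2° = 21.76 m/s; v_y0 = 41.3 sin 58.2° = 35.10 m/s.
Time to reach the wall: t = 79.1 / 21.76 = 3.635 s.
Height at that point: y = 35.10×3.635 − 4.905×3.635² = 62.78 m.
That is 87.8 − 62.78 = 25.0 m below the top of the wall, so the golf ball does not clear it.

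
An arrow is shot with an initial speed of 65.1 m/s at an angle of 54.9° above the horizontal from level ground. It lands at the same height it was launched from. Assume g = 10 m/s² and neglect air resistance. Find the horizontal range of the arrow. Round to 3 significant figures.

For level ground, R = v₀² sin(2θ) / g.
sin(2 × 54.9°) = sin 109.8° = 0.9409.
R = (65.1)² × 0.9409 / 10 = 399 m.

399 m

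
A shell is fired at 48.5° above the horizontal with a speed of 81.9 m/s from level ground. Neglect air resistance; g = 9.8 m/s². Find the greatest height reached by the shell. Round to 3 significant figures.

Vertical component of launch velocity: v_y = 81.9 sin 48.5° = 61.34 m/s.
At the highest point the vertical velocity is zero, so v_y² = 2 g h_max.
h_max = (61.34)² / (2 × 9.8) = 3763 / 19.60 = 192 m.

192 m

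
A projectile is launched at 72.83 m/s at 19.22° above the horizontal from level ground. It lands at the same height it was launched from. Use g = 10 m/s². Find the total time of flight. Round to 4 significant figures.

4.795 s

Vertical component: v_y = 72.83 sin 19.22° = 23.975 m/s.
For a projectile landing at launch height, time of flight is t = 2 v_y / g = 2 × 23.975 / 10 = 4.795 s.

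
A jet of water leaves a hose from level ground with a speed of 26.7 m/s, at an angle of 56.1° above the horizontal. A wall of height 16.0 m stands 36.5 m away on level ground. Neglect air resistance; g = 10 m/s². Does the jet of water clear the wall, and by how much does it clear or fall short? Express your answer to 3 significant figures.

v_x = 26.7 cos 56.1° = 14.89 m/s; v_y0 = 26.7 sin 56.1° = 22.16 m/s.
Time to reach the wall: t = 36.5 / 14.89 = 2.451 s.
Height at that point: y = 22.16×2.451 − 5.000×2.451² = 24.28 m.
That is 24.28 − 16.0 = 8.28 m above the top of the wall, so the jet of water clears it.

Yes — it clears the wall by 8.28 m.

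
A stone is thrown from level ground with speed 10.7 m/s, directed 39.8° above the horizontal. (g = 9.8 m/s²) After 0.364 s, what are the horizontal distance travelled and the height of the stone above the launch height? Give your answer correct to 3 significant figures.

v_x = 10.7 cos 39.8° = 8.221 m/s; v_y0 = 10.7 sin 39.8° = 6.849 m/s.
x = v_x t = 8.221 × 0.364 = 2.99 m.
y = v_y0 t − ½ g t² = 6.849×0.364 − 4.900×0.364² = 1.84 m.

x = 2.99 m, y = 1.84 m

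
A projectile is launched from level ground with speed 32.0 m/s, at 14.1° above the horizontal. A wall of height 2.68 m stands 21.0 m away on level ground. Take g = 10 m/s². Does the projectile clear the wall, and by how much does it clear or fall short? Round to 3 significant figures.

v_x = 32.0 cos 14.1° = 31.04 m/s; v_y0 = 32.0 sin 14.1° = 7.796 m/s.
Time to reach the wall: t = 21.0 / 31.04 = 0.6765 s.
Height at that point: y = 7.796×0.6765 − 5.000×0.6765² = 2.986 m.
That is 2.986 − 2.68 = 0.306 m above the top of the wall, so the projectile clears it.

Yes — it clears the wall by 0.306 m.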